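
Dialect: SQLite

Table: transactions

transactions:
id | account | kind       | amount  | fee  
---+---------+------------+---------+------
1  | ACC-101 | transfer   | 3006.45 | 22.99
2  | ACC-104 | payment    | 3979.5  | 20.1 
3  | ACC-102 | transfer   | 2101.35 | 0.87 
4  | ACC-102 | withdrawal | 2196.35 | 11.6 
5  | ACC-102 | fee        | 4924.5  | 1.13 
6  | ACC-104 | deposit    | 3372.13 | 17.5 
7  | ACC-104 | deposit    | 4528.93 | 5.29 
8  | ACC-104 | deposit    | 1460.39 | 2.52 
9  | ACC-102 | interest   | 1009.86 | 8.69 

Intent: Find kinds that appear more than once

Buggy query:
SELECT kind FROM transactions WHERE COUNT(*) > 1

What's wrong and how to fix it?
Bug: COUNT(*) is an aggregate and cannot be used in WHERE

Fix: GROUP BY kind, then filter groups with HAVING COUNT(*) > 1

Corrected query:
SELECT kind FROM transactions GROUP BY kind HAVING COUNT(*) > 1

Result:
kind    
--------
deposit 
transfer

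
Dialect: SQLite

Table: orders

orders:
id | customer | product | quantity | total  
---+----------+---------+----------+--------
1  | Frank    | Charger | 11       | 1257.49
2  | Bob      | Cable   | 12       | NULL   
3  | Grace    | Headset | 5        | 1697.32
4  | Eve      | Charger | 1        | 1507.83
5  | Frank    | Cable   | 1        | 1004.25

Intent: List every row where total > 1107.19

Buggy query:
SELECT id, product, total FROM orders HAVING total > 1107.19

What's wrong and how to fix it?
Bug: This is a non-aggregate query (no GROUP BY, no aggregates), so in SQLite the HAVING clause is invalid here; a row-level condition belongs in WHERE

Fix: Replace HAVING with WHERE since the condition applies to individual rows

Corrected query:
SELECT id, product, total FROM orders WHERE total > 1107.19

Result:
id | product | total  
---+---------+--------
1  | Charger | 1257.49
3  | Headset | 1697.32
4  | Charger | 1507.83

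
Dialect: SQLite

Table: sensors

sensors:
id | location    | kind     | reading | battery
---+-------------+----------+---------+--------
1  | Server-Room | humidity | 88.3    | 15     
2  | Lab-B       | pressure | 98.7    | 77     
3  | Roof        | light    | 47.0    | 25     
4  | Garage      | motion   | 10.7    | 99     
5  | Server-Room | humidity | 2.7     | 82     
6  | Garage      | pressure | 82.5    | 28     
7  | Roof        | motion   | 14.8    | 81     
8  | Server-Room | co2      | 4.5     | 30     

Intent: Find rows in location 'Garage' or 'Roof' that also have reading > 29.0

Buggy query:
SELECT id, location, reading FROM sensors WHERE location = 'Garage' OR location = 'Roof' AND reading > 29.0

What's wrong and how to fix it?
Bug: AND binds tighter than OR, so this parses as location = 'Garage' OR (location = 'Roof' AND reading > 29.0)

Fix: Add parentheses around the OR so the AND applies to both alternatives

Corrected query:
SELECT id, location, reading FROM sensors WHERE (location = 'Garage' OR location = 'Roof') AND reading > 29.0

Result:
id | location | reading
---+----------+--------
3  | Roof     | 47     
6  | Garage   | 82.5   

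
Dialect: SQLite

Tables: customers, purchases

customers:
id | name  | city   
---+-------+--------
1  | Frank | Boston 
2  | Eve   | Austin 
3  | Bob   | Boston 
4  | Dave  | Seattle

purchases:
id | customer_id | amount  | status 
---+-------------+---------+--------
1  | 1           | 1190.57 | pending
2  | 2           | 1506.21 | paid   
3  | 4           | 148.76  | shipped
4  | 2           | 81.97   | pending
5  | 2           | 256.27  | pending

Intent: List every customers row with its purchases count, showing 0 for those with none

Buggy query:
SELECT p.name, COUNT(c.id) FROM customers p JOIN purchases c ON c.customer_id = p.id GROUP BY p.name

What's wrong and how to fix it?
Bug: INNER JOIN drops customers rows that have no matching purchases rows

Fix: Use LEFT JOIN so parents without children still appear (COUNT(c.id) gives 0)

Corrected query:
SELECT p.name, COUNT(c.id) FROM customers p LEFT JOIN purchases c ON c.customer_id = p.id GROUP BY p.name

Result:
name  | COUNT(c.id)
------+------------
Bob   | 0          
Dave  | 1          
Eve   | 3          
Frank | 1          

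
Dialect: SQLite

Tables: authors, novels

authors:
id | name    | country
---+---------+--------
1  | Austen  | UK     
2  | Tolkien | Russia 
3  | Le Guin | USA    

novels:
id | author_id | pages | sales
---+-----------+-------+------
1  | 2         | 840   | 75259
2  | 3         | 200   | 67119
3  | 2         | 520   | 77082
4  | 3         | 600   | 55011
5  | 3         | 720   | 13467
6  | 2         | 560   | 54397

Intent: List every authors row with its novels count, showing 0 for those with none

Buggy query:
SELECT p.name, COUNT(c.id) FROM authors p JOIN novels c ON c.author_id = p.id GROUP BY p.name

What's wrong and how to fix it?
Bug: An inner join excludes parents with zero children

Fix: Use LEFT JOIN so parents without children still appear (COUNT(c.id) gives 0)

Corrected query:
SELECT p.name, COUNT(c.id) FROM authors p LEFT JOIN novels c ON c.author_id = p.id GROUP BY p.name

Result:
name    | COUNT(c.id)
--------+------------
Austen  | 0          
Le Guin | 3          
Tolkien | 3          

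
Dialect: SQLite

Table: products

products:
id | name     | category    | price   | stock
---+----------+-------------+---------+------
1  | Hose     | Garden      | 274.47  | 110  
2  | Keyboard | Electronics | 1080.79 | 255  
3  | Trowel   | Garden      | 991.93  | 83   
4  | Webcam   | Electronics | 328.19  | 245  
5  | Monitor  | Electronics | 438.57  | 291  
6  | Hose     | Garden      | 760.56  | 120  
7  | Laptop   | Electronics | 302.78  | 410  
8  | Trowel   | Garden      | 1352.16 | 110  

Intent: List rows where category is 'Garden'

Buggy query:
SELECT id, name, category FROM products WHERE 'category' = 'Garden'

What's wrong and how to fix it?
Bug: Single quotes denote string literals in SQL; the column name is being compared as a constant string

Fix: Remove the quotes around the column name (or use double quotes for an identifier)

Corrected query:
SELECT id, name, category FROM products WHERE category = 'Garden'

Result:
id | name   | category
---+--------+---------
1  | Hose   | Garden  
3  | Trowel | Garden  
6  | Hose   | Garden  
8  | Trowel | Garden  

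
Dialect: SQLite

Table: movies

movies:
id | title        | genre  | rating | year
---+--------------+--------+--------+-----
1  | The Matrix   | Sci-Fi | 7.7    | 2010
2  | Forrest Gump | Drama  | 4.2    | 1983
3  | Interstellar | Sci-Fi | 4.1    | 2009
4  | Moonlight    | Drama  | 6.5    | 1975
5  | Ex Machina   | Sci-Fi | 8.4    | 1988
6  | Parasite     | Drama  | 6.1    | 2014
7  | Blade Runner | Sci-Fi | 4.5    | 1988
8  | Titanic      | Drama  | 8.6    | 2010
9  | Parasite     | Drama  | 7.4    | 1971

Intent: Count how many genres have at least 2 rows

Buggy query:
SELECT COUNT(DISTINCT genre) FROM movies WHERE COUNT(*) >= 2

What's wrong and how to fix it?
Bug: COUNT(*) cannot appear in WHERE; the per-group count doesn't exist yet

Fix: Group first with HAVING COUNT(*) >= 2, then COUNT the resulting groups

Corrected query:
SELECT COUNT(*) FROM (SELECT genre FROM movies GROUP BY genre HAVING COUNT(*) >= 2)

Result:
COUNT(*)
--------
2       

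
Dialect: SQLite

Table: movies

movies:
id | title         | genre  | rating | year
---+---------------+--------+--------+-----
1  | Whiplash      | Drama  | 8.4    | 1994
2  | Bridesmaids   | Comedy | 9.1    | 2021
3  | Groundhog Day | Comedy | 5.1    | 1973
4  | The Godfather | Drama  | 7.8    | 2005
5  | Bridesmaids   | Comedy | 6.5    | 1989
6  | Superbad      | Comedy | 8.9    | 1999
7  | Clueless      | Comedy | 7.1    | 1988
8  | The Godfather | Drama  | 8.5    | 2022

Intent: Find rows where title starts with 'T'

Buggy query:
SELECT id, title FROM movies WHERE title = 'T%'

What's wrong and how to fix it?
Bug: Wildcards only work with LIKE; '=' treats '%' as a literal character

Fix: Use LIKE for wildcard pattern matching

Corrected query:
SELECT id, title FROM movies WHERE title LIKE 'T%'

Result:
id | title        
---+--------------
4  | The Godfather
8  | The Godfather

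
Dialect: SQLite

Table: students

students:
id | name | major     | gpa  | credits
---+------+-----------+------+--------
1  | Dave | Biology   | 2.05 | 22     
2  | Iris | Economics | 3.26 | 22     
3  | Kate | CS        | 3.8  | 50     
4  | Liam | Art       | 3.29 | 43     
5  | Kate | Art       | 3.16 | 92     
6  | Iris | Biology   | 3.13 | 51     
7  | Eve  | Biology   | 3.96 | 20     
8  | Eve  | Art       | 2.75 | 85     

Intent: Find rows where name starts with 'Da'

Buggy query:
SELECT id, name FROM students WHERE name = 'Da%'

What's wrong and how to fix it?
Bug: Wildcards only work with LIKE; '=' treats '%' as a literal character

Fix: Use LIKE for wildcard pattern matching

Corrected query:
SELECT id, name FROM students WHERE name LIKE 'Da%'

Result:
id | name
---+-----
1  | Dave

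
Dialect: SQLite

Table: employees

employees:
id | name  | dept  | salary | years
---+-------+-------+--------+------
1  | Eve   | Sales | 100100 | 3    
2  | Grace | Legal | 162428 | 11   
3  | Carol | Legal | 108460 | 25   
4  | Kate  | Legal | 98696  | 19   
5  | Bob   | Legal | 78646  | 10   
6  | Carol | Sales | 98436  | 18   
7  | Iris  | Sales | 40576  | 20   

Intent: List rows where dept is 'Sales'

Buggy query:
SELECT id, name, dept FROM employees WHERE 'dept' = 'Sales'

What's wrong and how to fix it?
Bug: 'dept' in single quotes is a string literal, not the column; the comparison is literal-vs-literal and never true

Fix: Reference the column as dept without single quotes

Corrected query:
SELECT id, name, dept FROM employees WHERE dept = 'Sales'

Result:
id | name  | dept 
---+-------+------
1  | Eve   | Sales
6  | Carol | Sales
7  | Iris  | Sales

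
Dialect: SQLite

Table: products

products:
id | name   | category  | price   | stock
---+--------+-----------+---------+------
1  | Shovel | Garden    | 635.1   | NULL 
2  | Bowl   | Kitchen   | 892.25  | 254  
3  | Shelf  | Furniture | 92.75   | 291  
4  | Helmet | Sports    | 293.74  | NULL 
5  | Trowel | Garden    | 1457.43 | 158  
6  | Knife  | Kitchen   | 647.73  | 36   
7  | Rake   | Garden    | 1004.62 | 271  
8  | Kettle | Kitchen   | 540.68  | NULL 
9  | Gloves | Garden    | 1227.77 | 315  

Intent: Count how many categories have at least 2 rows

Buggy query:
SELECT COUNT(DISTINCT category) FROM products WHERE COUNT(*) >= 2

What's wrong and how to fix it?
Bug: WHERE filters individual rows, not groups, so a group-level COUNT is invalid there

Fix: Use a subquery that GROUPs and filters with HAVING, then count its rows

Corrected query:
SELECT COUNT(*) FROM (SELECT category FROM products GROUP BY category HAVING COUNT(*) >= 2)

Result:
COUNT(*)
--------
2       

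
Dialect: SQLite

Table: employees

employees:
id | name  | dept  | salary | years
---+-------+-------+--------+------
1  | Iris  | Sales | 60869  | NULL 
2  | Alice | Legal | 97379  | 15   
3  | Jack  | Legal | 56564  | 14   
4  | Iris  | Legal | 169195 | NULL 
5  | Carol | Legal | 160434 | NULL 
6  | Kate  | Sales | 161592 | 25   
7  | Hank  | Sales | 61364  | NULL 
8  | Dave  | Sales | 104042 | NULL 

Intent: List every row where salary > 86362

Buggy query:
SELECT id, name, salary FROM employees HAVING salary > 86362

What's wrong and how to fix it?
Bug: HAVING filters the output of aggregation, but this query has no GROUP BY and no aggregate functions, so SQLite rejects it (HAVING clause on a non-aggregate query); the condition here is per row

Fix: Replace HAVING with WHERE since the condition applies to individual rows

Corrected query:
SELECT id, name, salary FROM employees WHERE salary > 86362

Result:
id | name  | salary
---+-------+-------
2  | Alice | 97379 
4  | Iris  | 169195
5  | Carol | 160434
6  | Kate  | 161592
8  | Dave  | 104042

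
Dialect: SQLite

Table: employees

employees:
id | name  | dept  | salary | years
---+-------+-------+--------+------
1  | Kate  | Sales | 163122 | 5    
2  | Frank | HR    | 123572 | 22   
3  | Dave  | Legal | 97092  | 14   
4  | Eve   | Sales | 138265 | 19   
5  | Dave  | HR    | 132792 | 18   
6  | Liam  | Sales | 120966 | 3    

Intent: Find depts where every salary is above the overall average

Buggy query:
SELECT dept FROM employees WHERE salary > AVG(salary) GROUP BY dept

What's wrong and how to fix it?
Bug: WHERE evaluates per row before aggregation, so AVG() is unavailable

Fix: Use a subquery for AVG and a HAVING MIN(...) filter so the condition holds for every row in the group

Corrected query:
SELECT dept FROM employees GROUP BY dept HAVING MIN(salary) > (SELECT AVG(salary) FROM employees)

Result:
(no rows)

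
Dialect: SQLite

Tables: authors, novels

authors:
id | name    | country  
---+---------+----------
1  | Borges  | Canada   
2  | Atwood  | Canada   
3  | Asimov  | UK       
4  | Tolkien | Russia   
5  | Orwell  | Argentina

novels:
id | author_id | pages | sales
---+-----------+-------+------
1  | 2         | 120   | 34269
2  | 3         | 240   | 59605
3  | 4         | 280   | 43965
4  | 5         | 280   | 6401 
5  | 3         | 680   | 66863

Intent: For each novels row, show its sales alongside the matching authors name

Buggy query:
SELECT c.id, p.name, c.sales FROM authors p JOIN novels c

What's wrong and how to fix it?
Bug: Missing join condition: each novels row is matched to all authors rows instead of just its own

Fix: Add ON c.author_id = p.id to the JOIN

Corrected query:
SELECT c.id, p.name, c.sales FROM authors p JOIN novels c ON c.author_id = p.id

Result:
id | name    | sales
---+---------+------
1  | Atwood  | 34269
2  | Asimov  | 59605
3  | Tolkien | 43965
4  | Orwell  | 6401 
5  | Asimov  | 66863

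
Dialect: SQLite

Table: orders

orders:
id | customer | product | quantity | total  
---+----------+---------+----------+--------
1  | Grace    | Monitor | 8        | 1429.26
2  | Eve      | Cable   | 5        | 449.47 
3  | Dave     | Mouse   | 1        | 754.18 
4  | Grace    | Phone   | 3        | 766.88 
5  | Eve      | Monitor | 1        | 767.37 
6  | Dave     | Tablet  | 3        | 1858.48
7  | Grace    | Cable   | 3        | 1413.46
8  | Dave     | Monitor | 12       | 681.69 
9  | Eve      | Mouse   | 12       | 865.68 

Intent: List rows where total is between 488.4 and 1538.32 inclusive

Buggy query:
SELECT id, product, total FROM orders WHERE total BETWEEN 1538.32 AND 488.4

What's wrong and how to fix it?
Bug: The bounds are reversed; BETWEEN a AND b requires a <= b to match anything

Fix: Swap the bounds so the smaller value comes first

Corrected query:
SELECT id, product, total FROM orders WHERE total BETWEEN 488.4 AND 1538.32

Result:
id | product | total  
---+---------+--------
1  | Monitor | 1429.26
3  | Mouse   | 754.18 
4  | Phone   | 766.88 
5  | Monitor | 767.37 
7  | Cable   | 1413.46
8  | Monitor | 681.69 
9  | Mouse   | 865.68 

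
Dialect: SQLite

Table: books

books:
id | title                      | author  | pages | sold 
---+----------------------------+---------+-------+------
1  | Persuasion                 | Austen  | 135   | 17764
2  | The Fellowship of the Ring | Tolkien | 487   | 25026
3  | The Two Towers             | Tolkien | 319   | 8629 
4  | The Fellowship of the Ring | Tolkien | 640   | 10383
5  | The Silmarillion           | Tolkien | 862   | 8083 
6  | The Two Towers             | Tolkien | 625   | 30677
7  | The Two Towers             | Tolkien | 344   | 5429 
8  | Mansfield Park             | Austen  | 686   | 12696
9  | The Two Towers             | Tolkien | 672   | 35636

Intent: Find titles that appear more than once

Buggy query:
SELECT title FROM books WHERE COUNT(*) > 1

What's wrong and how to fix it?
Bug: COUNT(*) is an aggregate and cannot be used in WHERE

Fix: GROUP BY title, then filter groups with HAVING COUNT(*) > 1

Corrected query:
SELECT title FROM books GROUP BY title HAVING COUNT(*) > 1

Result:
title                     
--------------------------
The Fellowship of the Ring
The Two Towers            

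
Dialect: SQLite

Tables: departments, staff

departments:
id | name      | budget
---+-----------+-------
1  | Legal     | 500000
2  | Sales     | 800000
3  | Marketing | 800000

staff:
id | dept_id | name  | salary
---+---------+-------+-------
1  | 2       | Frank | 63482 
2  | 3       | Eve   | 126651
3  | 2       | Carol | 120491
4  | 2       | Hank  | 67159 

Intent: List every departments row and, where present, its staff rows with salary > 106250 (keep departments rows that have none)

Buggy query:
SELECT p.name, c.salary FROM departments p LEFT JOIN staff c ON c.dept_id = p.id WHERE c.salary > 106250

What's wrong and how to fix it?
Bug: A WHERE condition on the right-hand table after LEFT JOIN drops unmatched parents

Fix: Put 'c.salary > 106250' in the JOIN's ON clause instead of WHERE

Corrected query:
SELECT p.name, c.salary FROM departments p LEFT JOIN staff c ON c.dept_id = p.id AND c.salary > 106250

Result:
name      | salary
----------+-------
Legal     | NULL  
Sales     | 120491
Marketing | 126651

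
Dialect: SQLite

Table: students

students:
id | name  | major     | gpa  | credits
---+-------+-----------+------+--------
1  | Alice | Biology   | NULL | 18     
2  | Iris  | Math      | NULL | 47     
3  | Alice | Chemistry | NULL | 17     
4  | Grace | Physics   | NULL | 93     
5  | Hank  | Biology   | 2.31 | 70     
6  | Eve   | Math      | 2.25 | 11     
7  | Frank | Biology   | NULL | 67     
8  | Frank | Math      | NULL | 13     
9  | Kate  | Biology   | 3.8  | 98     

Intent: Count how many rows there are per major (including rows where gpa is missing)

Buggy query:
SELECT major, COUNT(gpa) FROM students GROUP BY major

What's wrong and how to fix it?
Bug: COUNT(column) counts non-NULL values only; rows with NULL gpa aren't counted

Fix: Use COUNT(*) to count all rows regardless of NULL

Corrected query:
SELECT major, COUNT(*) FROM students GROUP BY major

Result:
major     | COUNT(*)
----------+---------
Biology   | 4       
Chemistry | 1       
Math      | 3       
Physics   | 1       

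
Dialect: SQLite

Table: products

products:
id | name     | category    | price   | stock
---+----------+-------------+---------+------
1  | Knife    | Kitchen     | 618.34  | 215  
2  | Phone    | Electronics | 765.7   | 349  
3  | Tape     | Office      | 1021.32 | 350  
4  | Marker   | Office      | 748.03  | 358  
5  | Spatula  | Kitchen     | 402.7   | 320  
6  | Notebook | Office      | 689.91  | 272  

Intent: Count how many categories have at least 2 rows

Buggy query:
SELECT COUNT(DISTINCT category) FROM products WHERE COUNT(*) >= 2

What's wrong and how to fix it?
Bug: WHERE filters individual rows, not groups, so a group-level COUNT is invalid there

Fix: Use a subquery that GROUPs and filters with HAVING, then count its rows

Corrected query:
SELECT COUNT(*) FROM (SELECT category FROM products GROUP BY category HAVING COUNT(*) >= 2)

Result:
COUNT(*)
--------
2       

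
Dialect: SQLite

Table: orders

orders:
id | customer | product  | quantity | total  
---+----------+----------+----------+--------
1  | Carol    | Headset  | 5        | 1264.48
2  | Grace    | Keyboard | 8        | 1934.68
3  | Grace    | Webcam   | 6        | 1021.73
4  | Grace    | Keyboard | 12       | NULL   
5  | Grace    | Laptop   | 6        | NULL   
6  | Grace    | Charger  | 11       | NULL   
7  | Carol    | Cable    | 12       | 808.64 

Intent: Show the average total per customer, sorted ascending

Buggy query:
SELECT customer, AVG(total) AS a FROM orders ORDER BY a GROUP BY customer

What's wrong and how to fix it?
Bug: GROUP BY must precede ORDER BY

Fix: Reorder: SELECT … FROM … GROUP BY … ORDER BY …

Corrected query:
SELECT customer, AVG(total) AS a FROM orders GROUP BY customer ORDER BY a

Result:
customer | a       
---------+---------
Carol    | 1036.56 
Grace    | 1478.205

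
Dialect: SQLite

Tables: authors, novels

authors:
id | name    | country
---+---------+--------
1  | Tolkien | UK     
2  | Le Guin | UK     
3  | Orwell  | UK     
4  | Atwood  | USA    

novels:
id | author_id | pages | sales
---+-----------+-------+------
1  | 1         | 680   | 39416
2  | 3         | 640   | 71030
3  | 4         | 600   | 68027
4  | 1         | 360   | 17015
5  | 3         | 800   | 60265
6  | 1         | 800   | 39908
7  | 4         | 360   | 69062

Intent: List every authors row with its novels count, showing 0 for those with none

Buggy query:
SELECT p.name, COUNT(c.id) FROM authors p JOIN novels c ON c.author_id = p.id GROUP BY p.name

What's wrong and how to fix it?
Bug: An inner join excludes parents with zero children

Fix: Use LEFT JOIN so parents without children still appear (COUNT(c.id) gives 0)

Corrected query:
SELECT p.name, COUNT(c.id) FROM authors p LEFT JOIN novels c ON c.author_id = p.id GROUP BY p.name

Result:
name    | COUNT(c.id)
--------+------------
Atwood  | 2          
Le Guin | 0          
Orwell  | 2          
Tolkien | 3          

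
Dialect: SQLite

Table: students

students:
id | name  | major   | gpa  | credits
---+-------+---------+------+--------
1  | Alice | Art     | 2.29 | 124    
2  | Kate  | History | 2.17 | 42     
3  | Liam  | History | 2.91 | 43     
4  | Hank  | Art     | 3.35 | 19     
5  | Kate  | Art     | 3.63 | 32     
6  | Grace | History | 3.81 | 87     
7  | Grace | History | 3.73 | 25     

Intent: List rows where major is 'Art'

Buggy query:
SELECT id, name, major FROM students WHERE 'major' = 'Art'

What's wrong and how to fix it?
Bug: Single quotes denote string literals in SQL; the column name is being compared as a constant string

Fix: Remove the quotes around the column name (or use double quotes for an identifier)

Corrected query:
SELECT id, name, major FROM students WHERE major = 'Art'

Result:
id | name  | major
---+-------+------
1  | Alice | Art  
4  | Hank  | Art  
5  | Kate  | Art  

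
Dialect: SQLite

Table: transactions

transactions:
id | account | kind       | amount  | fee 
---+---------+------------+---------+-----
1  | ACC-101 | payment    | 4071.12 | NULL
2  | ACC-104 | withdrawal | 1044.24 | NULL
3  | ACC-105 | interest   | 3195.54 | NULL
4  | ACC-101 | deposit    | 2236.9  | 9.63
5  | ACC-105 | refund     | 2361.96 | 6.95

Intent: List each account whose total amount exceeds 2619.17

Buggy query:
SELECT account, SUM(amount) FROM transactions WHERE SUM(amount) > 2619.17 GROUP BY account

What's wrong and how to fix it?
Bug: SUM(amount) is an aggregate, but WHERE filters rows before aggregation

Fix: Use HAVING (which filters groups after aggregation) instead of WHERE

Corrected query:
SELECT account, SUM(amount) FROM transactions GROUP BY account HAVING SUM(amount) > 2619.17

Result:
account | SUM(amount)
--------+------------
ACC-101 | 6308.02    
ACC-105 | 5557.5     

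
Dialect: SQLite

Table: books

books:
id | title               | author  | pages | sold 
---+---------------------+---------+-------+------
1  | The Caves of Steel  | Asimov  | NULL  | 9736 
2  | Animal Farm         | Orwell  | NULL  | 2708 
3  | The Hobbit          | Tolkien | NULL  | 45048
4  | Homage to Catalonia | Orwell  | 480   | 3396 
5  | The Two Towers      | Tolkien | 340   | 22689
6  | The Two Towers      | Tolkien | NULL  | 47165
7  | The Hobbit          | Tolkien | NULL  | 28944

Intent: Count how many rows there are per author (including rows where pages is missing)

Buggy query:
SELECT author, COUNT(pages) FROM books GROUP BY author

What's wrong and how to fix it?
Bug: COUNT(pages) skips NULLs, so groups with missing pages are undercounted

Fix: Use COUNT(*) to count all rows regardless of NULL

Corrected query:
SELECT author, COUNT(*) FROM books GROUP BY author

Result:
author  | COUNT(*)
--------+---------
Asimov  | 1       
Orwell  | 2       
Tolkien | 4       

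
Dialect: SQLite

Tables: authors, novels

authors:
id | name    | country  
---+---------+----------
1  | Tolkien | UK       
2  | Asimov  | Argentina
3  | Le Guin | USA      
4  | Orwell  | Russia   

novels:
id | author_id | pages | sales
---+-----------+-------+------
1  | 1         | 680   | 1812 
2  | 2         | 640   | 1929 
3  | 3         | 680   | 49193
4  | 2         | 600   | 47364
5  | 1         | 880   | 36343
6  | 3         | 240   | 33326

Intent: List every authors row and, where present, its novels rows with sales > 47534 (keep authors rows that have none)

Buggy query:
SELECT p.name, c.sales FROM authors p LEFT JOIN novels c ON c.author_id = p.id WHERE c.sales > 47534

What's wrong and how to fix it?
Bug: Filtering c.sales in WHERE discards the NULL rows produced by LEFT JOIN, turning it into an inner join

Fix: Move the right-table condition into the ON clause so unmatched parents are kept

Corrected query:
SELECT p.name, c.sales FROM authors p LEFT JOIN novels c ON c.author_id = p.id AND c.sales > 47534

Result:
name    | sales
--------+------
Tolkien | NULL 
Asimov  | NULL 
Le Guin | 49193
Orwell  | NULL 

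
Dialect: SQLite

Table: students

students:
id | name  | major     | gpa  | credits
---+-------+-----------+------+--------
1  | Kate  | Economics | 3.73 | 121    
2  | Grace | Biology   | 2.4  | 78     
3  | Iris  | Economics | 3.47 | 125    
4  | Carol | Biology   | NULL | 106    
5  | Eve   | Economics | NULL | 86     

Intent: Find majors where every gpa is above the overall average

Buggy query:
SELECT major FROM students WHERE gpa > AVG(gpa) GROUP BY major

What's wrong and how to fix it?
Bug: WHERE evaluates per row before aggregation, so AVG() is unavailable

Fix: Compute the overall average in a scalar subquery and compare each group's MIN against it in HAVING

Corrected query:
SELECT major FROM students GROUP BY major HAVING MIN(gpa) > (SELECT AVG(gpa) FROM students)

Result:
major    
---------
Economics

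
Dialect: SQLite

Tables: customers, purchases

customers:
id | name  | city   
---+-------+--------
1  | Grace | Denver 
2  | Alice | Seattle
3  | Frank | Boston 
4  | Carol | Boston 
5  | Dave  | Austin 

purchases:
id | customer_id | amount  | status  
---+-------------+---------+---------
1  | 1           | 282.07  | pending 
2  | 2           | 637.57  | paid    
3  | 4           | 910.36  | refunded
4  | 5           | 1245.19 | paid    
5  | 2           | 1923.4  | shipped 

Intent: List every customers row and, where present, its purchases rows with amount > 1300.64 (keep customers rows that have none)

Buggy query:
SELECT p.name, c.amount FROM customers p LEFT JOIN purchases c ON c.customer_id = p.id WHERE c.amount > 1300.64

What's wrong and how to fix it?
Bug: A WHERE condition on the right-hand table after LEFT JOIN drops unmatched parents

Fix: Move the right-table condition into the ON clause so unmatched parents are kept

Corrected query:
SELECT p.name, c.amount FROM customers p LEFT JOIN purchases c ON c.customer_id = p.id AND c.amount > 1300.64

Result:
name  | amount
------+-------
Grace | NULL  
Alice | 1923.4
Frank | NULL  
Carol | NULL  
Dave  | NULL  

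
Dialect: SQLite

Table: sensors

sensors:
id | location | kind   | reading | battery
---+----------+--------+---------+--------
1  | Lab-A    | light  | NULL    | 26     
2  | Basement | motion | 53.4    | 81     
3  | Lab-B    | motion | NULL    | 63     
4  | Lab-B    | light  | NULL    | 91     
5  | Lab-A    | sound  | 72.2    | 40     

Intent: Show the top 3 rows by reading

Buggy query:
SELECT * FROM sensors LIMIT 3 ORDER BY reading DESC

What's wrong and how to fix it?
Bug: ORDER BY cannot follow LIMIT; LIMIT is the final clause

Fix: Sort with ORDER BY, then apply LIMIT

Corrected query:
SELECT * FROM sensors ORDER BY reading DESC LIMIT 3

Result:
id | location | kind   | reading | battery
---+----------+--------+---------+--------
5  | Lab-A    | sound  | 72.2    | 40     
2  | Basement | motion | 53.4    | 81     
1  | Lab-A    | light  | NULL    | 26     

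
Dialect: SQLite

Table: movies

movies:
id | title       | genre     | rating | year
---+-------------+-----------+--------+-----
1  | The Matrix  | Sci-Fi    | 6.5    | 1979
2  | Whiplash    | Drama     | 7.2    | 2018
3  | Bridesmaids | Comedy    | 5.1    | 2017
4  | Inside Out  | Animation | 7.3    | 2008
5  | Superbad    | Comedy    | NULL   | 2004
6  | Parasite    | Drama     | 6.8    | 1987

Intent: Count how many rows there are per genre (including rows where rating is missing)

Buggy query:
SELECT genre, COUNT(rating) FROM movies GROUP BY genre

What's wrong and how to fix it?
Bug: COUNT(rating) skips NULLs, so groups with missing rating are undercounted

Fix: Use COUNT(*) to count all rows regardless of NULL

Corrected query:
SELECT genre, COUNT(*) FROM movies GROUP BY genre

Result:
genre     | COUNT(*)
----------+---------
Animation | 1       
Comedy    | 2       
Drama     | 2       
Sci-Fi    | 1       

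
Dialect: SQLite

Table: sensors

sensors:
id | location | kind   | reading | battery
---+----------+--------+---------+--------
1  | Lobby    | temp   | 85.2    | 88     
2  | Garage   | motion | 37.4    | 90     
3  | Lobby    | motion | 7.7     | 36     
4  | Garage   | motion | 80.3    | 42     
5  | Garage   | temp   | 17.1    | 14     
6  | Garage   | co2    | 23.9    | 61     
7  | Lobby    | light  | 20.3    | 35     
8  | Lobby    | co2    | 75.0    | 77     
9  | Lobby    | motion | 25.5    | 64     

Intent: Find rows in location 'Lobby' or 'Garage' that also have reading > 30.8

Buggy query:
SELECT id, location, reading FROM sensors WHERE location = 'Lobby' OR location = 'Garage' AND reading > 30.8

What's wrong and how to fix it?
Bug: AND binds tighter than OR, so this parses as location = 'Lobby' OR (location = 'Garage' AND reading > 30.8)

Fix: Add parentheses around the OR so the AND applies to both alternatives

Corrected query:
SELECT id, location, reading FROM sensors WHERE (location = 'Lobby' OR location = 'Garage') AND reading > 30.8

Result:
id | location | reading
---+----------+--------
1  | Lobby    | 85.2   
2  | Garage   | 37.4   
4  | Garage   | 80.3   
8  | Lobby    | 75     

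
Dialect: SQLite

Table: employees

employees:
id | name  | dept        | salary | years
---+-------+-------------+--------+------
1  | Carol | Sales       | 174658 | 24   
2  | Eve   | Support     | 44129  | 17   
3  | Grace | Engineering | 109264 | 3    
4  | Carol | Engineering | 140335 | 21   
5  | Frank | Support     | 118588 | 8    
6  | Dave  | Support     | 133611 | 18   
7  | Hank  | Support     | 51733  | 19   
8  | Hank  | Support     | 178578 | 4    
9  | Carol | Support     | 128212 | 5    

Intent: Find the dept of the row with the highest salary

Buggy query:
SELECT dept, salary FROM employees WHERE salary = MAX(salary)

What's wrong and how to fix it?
Bug: WHERE is evaluated per row; an aggregate over the whole table isn't defined there

Fix: Wrap MAX in a scalar subquery so WHERE compares against a single value

Corrected query:
SELECT dept, salary FROM employees WHERE salary = (SELECT MAX(salary) FROM employees)

Result:
dept    | salary
--------+-------
Support | 178578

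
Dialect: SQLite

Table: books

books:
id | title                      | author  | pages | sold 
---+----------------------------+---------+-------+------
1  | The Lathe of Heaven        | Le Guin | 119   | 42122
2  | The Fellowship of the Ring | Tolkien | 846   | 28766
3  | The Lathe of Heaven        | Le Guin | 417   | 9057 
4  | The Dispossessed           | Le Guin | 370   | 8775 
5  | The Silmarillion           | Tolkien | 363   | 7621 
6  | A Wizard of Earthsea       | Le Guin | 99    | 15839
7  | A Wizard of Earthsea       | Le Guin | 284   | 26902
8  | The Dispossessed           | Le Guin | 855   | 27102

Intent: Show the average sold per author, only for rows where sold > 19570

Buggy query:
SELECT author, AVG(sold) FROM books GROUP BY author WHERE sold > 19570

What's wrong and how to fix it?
Bug: Row-level WHERE must come before GROUP BY in the clause order

Fix: Place WHERE between FROM and GROUP BY

Corrected query:
SELECT author, AVG(sold) FROM books WHERE sold > 19570 GROUP BY author

Result:
author  | AVG(sold)
--------+----------
Le Guin | 32042    
Tolkien | 28766    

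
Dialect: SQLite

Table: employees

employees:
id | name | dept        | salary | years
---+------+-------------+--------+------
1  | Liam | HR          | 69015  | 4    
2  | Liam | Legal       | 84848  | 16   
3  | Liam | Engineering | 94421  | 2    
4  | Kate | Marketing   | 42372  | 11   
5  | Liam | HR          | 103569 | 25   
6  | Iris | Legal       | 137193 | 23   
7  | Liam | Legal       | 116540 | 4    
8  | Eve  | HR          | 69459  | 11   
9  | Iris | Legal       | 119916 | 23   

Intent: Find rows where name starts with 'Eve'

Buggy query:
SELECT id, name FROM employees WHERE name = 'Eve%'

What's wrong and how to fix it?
Bug: Wildcards only work with LIKE; '=' treats '%' as a literal character

Fix: Replace '=' with LIKE so 'Eve%' is treated as a pattern

Corrected query:
SELECT id, name FROM employees WHERE name LIKE 'Eve%'

Result:
id | name
---+-----
8  | Eve 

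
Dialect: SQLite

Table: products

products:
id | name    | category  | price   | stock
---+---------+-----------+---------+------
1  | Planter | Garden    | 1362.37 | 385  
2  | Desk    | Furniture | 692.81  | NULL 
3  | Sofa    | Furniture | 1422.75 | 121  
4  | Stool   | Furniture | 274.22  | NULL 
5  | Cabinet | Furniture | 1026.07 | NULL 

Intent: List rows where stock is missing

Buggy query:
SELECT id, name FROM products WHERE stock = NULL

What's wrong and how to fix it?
Bug: Comparing to NULL with '=' never matches; NULL = NULL is unknown, not true

Fix: Replace '= NULL' with 'IS NULL'

Corrected query:
SELECT id, name FROM products WHERE stock IS NULL

Result:
id | name   
---+--------
2  | Desk   
4  | Stool  
5  | Cabinet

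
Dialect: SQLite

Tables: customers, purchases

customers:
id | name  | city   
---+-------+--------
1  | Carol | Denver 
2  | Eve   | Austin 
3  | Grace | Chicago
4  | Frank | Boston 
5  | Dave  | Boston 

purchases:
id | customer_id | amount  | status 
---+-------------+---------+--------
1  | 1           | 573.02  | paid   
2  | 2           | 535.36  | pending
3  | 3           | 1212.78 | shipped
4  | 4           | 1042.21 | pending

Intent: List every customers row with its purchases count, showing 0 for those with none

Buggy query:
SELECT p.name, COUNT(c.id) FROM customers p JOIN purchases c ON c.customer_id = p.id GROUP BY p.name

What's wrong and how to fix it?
Bug: INNER JOIN drops customers rows that have no matching purchases rows

Fix: Use LEFT JOIN so parents without children still appear (COUNT(c.id) gives 0)

Corrected query:
SELECT p.name, COUNT(c.id) FROM customers p LEFT JOIN purchases c ON c.customer_id = p.id GROUP BY p.name

Result:
name  | COUNT(c.id)
------+------------
Carol | 1          
Dave  | 0          
Eve   | 1          
Frank | 1          
Grace | 1          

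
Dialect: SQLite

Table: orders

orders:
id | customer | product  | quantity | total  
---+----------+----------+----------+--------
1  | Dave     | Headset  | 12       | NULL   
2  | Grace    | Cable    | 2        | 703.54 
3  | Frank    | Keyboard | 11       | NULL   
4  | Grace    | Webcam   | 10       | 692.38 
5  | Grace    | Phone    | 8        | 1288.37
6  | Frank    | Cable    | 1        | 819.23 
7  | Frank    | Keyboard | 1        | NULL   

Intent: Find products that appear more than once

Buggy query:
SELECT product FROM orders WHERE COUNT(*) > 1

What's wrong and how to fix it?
Bug: WHERE can't reference COUNT(*); aggregates are computed after WHERE

Fix: Group first, then use HAVING for the count condition

Corrected query:
SELECT product FROM orders GROUP BY product HAVING COUNT(*) > 1

Result:
product 
--------
Cable   
Keyboard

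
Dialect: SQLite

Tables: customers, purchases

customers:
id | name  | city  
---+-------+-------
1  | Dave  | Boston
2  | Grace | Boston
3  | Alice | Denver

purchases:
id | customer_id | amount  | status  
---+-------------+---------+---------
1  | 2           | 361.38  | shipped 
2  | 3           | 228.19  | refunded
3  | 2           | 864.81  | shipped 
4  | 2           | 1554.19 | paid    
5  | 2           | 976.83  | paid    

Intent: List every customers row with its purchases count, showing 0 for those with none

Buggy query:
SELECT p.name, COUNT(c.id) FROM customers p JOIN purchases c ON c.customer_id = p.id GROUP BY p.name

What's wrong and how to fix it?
Bug: An inner join excludes parents with zero children

Fix: Switch to LEFT JOIN to retain unmatched parent rows

Corrected query:
SELECT p.name, COUNT(c.id) FROM customers p LEFT JOIN purchases c ON c.customer_id = p.id GROUP BY p.name

Result:
name  | COUNT(c.id)
------+------------
Alice | 1          
Dave  | 0          
Grace | 4          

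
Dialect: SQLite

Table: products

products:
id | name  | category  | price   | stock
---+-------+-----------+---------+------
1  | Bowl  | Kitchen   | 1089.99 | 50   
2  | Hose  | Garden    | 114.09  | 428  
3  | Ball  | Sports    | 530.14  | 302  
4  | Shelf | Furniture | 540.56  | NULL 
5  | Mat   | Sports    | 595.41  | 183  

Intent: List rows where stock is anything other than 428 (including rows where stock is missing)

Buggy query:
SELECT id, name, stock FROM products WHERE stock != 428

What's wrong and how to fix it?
Bug: Inequality against NULL is unknown, not true; rows with NULL are dropped

Fix: Add an explicit OR stock IS NULL to include the missing-value rows

Corrected query:
SELECT id, name, stock FROM products WHERE stock != 428 OR stock IS NULL

Result:
id | name  | stock
---+-------+------
1  | Bowl  | 50   
3  | Ball  | 302  
4  | Shelf | NULL 
5  | Mat   | 183  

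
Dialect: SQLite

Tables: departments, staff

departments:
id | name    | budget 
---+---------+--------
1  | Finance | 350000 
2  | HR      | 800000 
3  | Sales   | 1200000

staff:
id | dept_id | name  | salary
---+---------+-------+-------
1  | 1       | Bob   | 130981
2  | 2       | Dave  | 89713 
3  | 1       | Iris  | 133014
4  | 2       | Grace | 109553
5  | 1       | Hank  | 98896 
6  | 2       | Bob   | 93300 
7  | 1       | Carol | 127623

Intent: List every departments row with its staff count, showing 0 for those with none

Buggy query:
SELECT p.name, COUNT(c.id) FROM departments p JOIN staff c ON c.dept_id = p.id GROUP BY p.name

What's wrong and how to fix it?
Bug: An inner join excludes parents with zero children

Fix: Switch to LEFT JOIN to retain unmatched parent rows

Corrected query:
SELECT p.name, COUNT(c.id) FROM departments p LEFT JOIN staff c ON c.dept_id = p.id GROUP BY p.name

Result:
name    | COUNT(c.id)
--------+------------
Finance | 4          
HR      | 3          
Sales   | 0          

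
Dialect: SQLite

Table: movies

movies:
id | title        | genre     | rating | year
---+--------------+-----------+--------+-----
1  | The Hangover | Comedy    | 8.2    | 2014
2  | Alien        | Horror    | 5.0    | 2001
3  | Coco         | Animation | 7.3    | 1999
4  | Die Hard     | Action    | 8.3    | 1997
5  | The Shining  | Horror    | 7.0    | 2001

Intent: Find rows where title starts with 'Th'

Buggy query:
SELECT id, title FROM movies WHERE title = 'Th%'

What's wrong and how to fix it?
Bug: Wildcards only work with LIKE; '=' treats '%' as a literal character

Fix: Replace '=' with LIKE so 'Th%' is treated as a pattern

Corrected query:
SELECT id, title FROM movies WHERE title LIKE 'Th%'

Result:
id | title       
---+-------------
1  | The Hangover
5  | The Shining 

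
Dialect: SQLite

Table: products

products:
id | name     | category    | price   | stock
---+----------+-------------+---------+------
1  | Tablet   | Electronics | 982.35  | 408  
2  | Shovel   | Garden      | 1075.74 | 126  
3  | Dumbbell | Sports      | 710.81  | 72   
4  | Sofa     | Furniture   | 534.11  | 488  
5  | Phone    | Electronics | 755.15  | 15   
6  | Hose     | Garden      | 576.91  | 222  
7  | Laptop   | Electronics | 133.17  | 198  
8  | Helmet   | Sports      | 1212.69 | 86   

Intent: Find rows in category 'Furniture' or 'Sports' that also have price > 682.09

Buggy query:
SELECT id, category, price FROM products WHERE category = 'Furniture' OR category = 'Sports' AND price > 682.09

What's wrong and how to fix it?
Bug: AND binds tighter than OR, so this parses as category = 'Furniture' OR (category = 'Sports' AND price > 682.09)

Fix: Add parentheses around the OR so the AND applies to both alternatives

Corrected query:
SELECT id, category, price FROM products WHERE (category = 'Furniture' OR category = 'Sports') AND price > 682.09

Result:
id | category | price  
---+----------+--------
3  | Sports   | 710.81 
8  | Sports   | 1212.69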